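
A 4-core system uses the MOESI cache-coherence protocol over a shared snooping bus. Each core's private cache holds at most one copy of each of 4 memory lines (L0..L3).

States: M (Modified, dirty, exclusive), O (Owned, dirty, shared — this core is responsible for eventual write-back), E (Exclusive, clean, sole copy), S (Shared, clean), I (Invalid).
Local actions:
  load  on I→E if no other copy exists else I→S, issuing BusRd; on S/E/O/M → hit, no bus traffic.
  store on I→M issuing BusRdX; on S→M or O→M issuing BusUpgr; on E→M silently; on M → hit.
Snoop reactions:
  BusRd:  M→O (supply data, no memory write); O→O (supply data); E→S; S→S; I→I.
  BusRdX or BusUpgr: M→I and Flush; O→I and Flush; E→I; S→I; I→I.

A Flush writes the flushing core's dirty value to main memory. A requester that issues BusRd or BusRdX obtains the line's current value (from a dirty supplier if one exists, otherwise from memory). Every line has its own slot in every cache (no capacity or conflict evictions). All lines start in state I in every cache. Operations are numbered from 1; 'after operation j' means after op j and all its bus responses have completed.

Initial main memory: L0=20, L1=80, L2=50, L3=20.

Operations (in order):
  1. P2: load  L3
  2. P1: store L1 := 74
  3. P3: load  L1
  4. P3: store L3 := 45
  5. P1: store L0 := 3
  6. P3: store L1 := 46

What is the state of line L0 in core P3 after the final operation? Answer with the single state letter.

state = I

1. P2: load  L3  bus=[BusRd]  L3: P0=I P1=I P2=E P3=I  mem[L3]=20
2. P1: store L1 := 74  bus=[BusRdX]  L1: P0=I P1=M P2=I P3=I  mem[L1]=80
3. P3: load  L1  bus=[BusRd]  L1: P0=I P1=O P2=I P3=S  mem[L1]=80
4. P3: store L3 := 45  bus=[BusRdX]  L3: P0=I P1=I P2=I P3=M  mem[L3]=20
5. P1: store L0 := 3  bus=[BusRdX]  L0: P0=I P1=M P2=I P3=I  mem[L0]=20
6. P3: store L1 := 46  bus=[BusUpgr,Flush]  L1: P0=I P1=I P2=I P3=M  mem[L1]=74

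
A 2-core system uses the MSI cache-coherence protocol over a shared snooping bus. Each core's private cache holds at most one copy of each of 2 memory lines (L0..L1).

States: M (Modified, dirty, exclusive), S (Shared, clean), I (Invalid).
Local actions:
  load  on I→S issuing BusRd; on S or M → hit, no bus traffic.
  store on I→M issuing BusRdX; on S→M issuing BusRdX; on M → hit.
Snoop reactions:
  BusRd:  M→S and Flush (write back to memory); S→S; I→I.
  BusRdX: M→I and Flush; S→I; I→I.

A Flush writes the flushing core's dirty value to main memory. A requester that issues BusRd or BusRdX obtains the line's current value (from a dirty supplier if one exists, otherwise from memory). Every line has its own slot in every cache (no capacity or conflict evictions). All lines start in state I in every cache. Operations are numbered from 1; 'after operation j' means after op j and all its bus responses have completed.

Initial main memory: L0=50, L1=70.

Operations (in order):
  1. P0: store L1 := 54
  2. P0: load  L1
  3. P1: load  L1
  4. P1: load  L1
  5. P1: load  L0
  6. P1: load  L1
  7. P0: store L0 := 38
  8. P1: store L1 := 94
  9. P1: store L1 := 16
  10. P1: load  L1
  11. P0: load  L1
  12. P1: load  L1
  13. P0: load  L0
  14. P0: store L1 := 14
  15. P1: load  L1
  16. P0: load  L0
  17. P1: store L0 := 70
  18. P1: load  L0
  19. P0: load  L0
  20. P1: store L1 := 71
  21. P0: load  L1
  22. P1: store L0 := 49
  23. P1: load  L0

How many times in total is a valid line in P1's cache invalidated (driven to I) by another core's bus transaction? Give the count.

step 1: P0: store L1 := 54  ⟶  MI  (L1)  txn=BusRdX  M[L1]=70
step 2: P0: load  L1  ⟶  MI  (L1)  txn=∅  M[L1]=70
step 3: P1: load  L1  ⟶  SS  (L1)  txn=BusRd+Flush  M[L1]=54
step 4: P1: load  L1  ⟶  SS  (L1)  txn=∅  M[L1]=54
step 5: P1: load  L0  ⟶  IS  (L0)  txn=BusRd  M[L0]=50
step 6: P1: load  L1  ⟶  SS  (L1)  txn=∅  M[L1]=54
step 7: P0: store L0 := 38  ⟶  MI  (L0)  txn=BusRdX  M[L0]=50
step 8: P1: store L1 := 94  ⟶  IM  (L1)  txn=BusRdX  M[L1]=54
step 9: P1: store L1 := 16  ⟶  IM  (L1)  txn=∅  M[L1]=54
step 10: P1: load  L1  ⟶  IM  (L1)  txn=∅  M[L1]=54
step 11: P0: load  L1  ⟶  SS  (L1)  txn=BusRd+Flush  M[L1]=16
step 12: P1: load  L1  ⟶  SS  (L1)  txn=∅  M[L1]=16
step 13: P0: load  L0  ⟶  MI  (L0)  txn=∅  M[L0]=50
step 14: P0: store L1 := 14  ⟶  MI  (L1)  txn=BusRdX  M[L1]=16
step 15: P1: load  L1  ⟶  SS  (L1)  txn=BusRd+Flush  M[L1]=14
step 16: P0: load  L0  ⟶  MI  (L0)  txn=∅  M[L0]=50
step 17: P1: store L0 := 70  ⟶  IM  (L0)  txn=BusRdX+Flush  M[L0]=38
step 18: P1: load  L0  ⟶  IM  (L0)  txn=∅  M[L0]=38
step 19: P0: load  L0  ⟶  SS  (L0)  txn=BusRd+Flush  M[L0]=70
step 20: P1: store L1 := 71  ⟶  IM  (L1)  txn=BusRdX  M[L1]=14
step 21: P0: load  L1  ⟶  SS  (L1)  txn=BusRd+Flush  M[L1]=71
step 22: P1: store L0 := 49  ⟶  IM  (L0)  txn=BusRdX  M[L0]=70
step 23: P1: load  L0  ⟶  IM  (L0)  txn=∅  M[L0]=70

invalidations = 2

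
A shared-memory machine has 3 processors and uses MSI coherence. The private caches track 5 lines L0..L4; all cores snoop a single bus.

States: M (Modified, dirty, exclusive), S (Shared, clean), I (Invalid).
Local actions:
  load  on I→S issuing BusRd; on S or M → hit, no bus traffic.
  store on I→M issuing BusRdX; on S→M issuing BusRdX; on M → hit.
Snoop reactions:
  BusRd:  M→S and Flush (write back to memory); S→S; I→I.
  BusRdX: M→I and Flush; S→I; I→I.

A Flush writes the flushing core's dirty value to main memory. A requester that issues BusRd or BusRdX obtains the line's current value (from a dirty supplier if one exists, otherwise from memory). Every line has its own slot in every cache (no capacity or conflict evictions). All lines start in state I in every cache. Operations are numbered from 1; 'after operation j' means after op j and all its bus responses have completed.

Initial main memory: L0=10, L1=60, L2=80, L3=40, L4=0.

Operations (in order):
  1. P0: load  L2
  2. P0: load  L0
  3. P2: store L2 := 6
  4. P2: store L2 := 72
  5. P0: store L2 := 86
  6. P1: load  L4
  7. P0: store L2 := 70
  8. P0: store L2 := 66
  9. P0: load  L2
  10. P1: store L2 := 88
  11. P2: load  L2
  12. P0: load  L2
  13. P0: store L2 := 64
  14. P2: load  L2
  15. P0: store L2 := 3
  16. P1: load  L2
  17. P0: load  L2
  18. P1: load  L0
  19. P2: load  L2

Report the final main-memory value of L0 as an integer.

[1] P0: load  L2 | P0:S(80), P1:I, P2:I | bus: BusRd
[2] P0: load  L0 | P0:S(10), P1:I, P2:I | bus: BusRd
[3] P2: store L2 := 6 | P0:I, P1:I, P2:M(6) | bus: BusRdX
[4] P2: store L2 := 72 | P0:I, P1:I, P2:M(72) | bus: none
[5] P0: store L2 := 86 | P0:M(86), P1:I, P2:I | bus: BusRdX,Flush
[6] P1: load  L4 | P0:I, P1:S(0), P2:I | bus: BusRd
[7] P0: store L2 := 70 | P0:M(70), P1:I, P2:I | bus: none
[8] P0: store L2 := 66 | P0:M(66), P1:I, P2:I | bus: none
[9] P0: load  L2 | P0:M(66), P1:I, P2:I | bus: none
[10] P1: store L2 := 88 | P0:I, P1:M(88), P2:I | bus: BusRdX,Flush
[11] P2: load  L2 | P0:I, P1:S(88), P2:S(88) | bus: BusRd,Flush
[12] P0: load  L2 | P0:S(88), P1:S(88), P2:S(88) | bus: BusRd
[13] P0: store L2 := 64 | P0:M(64), P1:I, P2:I | bus: BusRdX
[14] P2: load  L2 | P0:S(64), P1:I, P2:S(64) | bus: BusRd,Flush
[15] P0: store L2 := 3 | P0:M(3), P1:I, P2:I | bus: BusRdX
[16] P1: load  L2 | P0:S(3), P1:S(3), P2:I | bus: BusRd,Flush
[17] P0: load  L2 | P0:S(3), P1:S(3), P2:I | bus: none
[18] P1: load  L0 | P0:S(10), P1:S(10), P2:I | bus: BusRd
[19] P2: load  L2 | P0:S(3), P1:S(3), P2:S(3) | bus: BusRd

memory[L0] = 10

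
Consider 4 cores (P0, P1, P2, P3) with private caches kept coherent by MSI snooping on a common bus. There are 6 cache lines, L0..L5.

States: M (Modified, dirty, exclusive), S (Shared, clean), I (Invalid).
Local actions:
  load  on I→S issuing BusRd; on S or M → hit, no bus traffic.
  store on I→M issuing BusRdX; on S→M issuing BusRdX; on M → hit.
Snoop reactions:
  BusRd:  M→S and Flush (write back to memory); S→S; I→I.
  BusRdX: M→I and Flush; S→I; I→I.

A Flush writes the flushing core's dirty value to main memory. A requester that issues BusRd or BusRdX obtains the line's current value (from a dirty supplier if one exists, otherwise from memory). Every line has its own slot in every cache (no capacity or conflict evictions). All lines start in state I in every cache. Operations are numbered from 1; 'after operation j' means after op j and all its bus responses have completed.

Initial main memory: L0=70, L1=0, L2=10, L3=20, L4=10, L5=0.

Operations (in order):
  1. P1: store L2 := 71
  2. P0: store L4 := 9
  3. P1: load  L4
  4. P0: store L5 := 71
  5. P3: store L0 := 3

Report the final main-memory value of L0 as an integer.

  op1 P1: store L2 := 71 → I/M/I/I on L2; bus BusRdX; mem=10
  op2 P0: store L4 := 9 → M/I/I/I on L4; bus BusRdX; mem=10
  op3 P1: load  L4 → S/S/I/I on L4; bus BusRd Flush; mem=9
  op4 P0: store L5 := 71 → M/I/I/I on L5; bus BusRdX; mem=0
  op5 P3: store L0 := 3 → I/I/I/M on L0; bus BusRdX; mem=70

memory[L0] = 70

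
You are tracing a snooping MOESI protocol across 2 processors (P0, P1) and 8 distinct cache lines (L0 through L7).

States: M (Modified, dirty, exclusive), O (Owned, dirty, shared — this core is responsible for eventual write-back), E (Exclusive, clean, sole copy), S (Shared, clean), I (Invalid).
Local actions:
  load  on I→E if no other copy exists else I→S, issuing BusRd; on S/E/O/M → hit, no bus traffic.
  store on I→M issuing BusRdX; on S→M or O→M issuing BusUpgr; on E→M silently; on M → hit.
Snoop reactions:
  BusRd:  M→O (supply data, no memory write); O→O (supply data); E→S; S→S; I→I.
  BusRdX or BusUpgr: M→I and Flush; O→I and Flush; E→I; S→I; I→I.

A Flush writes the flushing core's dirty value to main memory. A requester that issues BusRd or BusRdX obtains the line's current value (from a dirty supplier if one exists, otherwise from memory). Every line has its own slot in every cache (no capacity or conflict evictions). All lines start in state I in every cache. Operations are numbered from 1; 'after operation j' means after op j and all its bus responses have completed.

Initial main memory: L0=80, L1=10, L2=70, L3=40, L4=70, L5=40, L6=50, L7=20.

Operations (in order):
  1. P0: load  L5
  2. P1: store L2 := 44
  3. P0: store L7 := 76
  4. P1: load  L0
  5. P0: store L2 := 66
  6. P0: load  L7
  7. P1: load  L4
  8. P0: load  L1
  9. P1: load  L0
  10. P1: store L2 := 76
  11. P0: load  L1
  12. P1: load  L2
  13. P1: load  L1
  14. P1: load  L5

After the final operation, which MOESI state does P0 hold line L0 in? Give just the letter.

  op1 P0: load  L5 → E/I on L5; bus BusRd; mem=40
  op2 P1: store L2 := 44 → I/M on L2; bus BusRdX; mem=70
  op3 P0: store L7 := 76 → M/I on L7; bus BusRdX; mem=20
  op4 P1: load  L0 → I/E on L0; bus BusRd; mem=80
  op5 P0: store L2 := 66 → M/I on L2; bus BusRdX Flush; mem=44
  op6 P0: load  L7 → M/I on L7; bus (none); mem=20
  op7 P1: load  L4 → I/E on L4; bus BusRd; mem=70
  op8 P0: load  L1 → E/I on L1; bus BusRd; mem=10
  op9 P1: load  L0 → I/E on L0; bus (none); mem=80
  op10 P1: store L2 := 76 → I/M on L2; bus BusRdX Flush; mem=66
  op11 P0: load  L1 → E/I on L1; bus (none); mem=10
  op12 P1: load  L2 → I/M on L2; bus (none); mem=66
  op13 P1: load  L1 → S/S on L1; bus BusRd; mem=10
  op14 P1: load  L5 → S/S on L5; bus BusRd; mem=40

state = I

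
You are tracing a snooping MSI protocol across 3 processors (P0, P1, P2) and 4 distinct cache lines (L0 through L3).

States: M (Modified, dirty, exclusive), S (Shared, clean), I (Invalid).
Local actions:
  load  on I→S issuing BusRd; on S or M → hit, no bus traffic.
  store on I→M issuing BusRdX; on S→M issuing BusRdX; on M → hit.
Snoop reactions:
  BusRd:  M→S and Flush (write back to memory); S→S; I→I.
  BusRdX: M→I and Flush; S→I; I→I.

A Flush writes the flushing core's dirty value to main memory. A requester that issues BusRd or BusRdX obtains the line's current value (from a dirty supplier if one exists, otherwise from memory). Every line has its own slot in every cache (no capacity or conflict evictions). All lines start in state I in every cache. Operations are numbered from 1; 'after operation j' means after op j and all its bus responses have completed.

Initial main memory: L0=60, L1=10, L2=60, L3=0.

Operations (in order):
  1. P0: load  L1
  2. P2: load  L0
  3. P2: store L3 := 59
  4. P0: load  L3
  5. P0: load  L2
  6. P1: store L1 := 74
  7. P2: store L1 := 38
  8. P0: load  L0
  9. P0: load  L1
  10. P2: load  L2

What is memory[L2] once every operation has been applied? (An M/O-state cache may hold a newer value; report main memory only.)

memory[L2] = 60

step 1: P0: load  L1  ⟶  SII  (L1)  txn=BusRd  M[L1]=10
step 2: P2: load  L0  ⟶  IIS  (L0)  txn=BusRd  M[L0]=60
step 3: P2: store L3 := 59  ⟶  IIM  (L3)  txn=BusRdX  M[L3]=0
step 4: P0: load  L3  ⟶  SIS  (L3)  txn=BusRd+Flush  M[L3]=59
step 5: P0: load  L2  ⟶  SII  (L2)  txn=BusRd  M[L2]=60
step 6: P1: store L1 := 74  ⟶  IMI  (L1)  txn=BusRdX  M[L1]=10
step 7: P2: store L1 := 38  ⟶  IIM  (L1)  txn=BusRdX+Flush  M[L1]=74
step 8: P0: load  L0  ⟶  SIS  (L0)  txn=BusRd  M[L0]=60
step 9: P0: load  L1  ⟶  SIS  (L1)  txn=BusRd+Flush  M[L1]=38
step 10: P2: load  L2  ⟶  SIS  (L2)  txn=BusRd  M[L2]=60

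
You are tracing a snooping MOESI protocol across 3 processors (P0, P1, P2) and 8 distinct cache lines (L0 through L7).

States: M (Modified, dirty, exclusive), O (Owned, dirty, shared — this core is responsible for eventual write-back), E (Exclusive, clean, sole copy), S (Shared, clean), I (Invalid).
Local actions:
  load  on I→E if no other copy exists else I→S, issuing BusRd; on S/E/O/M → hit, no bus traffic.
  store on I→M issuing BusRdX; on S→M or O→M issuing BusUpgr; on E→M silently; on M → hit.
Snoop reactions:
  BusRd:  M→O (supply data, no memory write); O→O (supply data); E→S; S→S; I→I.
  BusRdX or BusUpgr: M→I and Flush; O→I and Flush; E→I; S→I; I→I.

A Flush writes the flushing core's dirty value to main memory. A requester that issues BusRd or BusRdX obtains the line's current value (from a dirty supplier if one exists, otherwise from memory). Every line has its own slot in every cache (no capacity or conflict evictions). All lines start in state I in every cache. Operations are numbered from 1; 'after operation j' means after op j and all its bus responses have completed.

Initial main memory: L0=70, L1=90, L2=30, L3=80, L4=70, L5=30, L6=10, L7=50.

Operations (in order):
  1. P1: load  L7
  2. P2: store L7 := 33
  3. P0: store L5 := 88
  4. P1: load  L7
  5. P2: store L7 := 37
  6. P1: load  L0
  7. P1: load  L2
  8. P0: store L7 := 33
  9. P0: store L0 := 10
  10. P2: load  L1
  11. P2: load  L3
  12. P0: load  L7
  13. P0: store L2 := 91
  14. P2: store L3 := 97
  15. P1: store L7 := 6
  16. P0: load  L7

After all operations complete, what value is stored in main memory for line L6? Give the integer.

memory[L6] = 10

  op1 P1: load  L7 → I/E/I on L7; bus BusRd; mem=50
  op2 P2: store L7 := 33 → I/I/M on L7; bus BusRdX; mem=50
  op3 P0: store L5 := 88 → M/I/I on L5; bus BusRdX; mem=30
  op4 P1: load  L7 → I/S/O on L7; bus BusRd; mem=50
  op5 P2: store L7 := 37 → I/I/M on L7; bus BusUpgr; mem=50
  op6 P1: load  L0 → I/E/I on L0; bus BusRd; mem=70
  op7 P1: load  L2 → I/E/I on L2; bus BusRd; mem=30
  op8 P0: store L7 := 33 → M/I/I on L7; bus BusRdX Flush; mem=37
  op9 P0: store L0 := 10 → M/I/I on L0; bus BusRdX; mem=70
  op10 P2: load  L1 → I/I/E on L1; bus BusRd; mem=90
  op11 P2: load  L3 → I/I/E on L3; bus BusRd; mem=80
  op12 P0: load  L7 → M/I/I on L7; bus (none); mem=37
  op13 P0: store L2 := 91 → M/I/I on L2; bus BusRdX; mem=30
  op14 P2: store L3 := 97 → I/I/M on L3; bus (none); mem=80
  op15 P1: store L7 := 6 → I/M/I on L7; bus BusRdX Flush; mem=33
  op16 P0: load  L7 → S/O/I on L7; bus BusRd; mem=33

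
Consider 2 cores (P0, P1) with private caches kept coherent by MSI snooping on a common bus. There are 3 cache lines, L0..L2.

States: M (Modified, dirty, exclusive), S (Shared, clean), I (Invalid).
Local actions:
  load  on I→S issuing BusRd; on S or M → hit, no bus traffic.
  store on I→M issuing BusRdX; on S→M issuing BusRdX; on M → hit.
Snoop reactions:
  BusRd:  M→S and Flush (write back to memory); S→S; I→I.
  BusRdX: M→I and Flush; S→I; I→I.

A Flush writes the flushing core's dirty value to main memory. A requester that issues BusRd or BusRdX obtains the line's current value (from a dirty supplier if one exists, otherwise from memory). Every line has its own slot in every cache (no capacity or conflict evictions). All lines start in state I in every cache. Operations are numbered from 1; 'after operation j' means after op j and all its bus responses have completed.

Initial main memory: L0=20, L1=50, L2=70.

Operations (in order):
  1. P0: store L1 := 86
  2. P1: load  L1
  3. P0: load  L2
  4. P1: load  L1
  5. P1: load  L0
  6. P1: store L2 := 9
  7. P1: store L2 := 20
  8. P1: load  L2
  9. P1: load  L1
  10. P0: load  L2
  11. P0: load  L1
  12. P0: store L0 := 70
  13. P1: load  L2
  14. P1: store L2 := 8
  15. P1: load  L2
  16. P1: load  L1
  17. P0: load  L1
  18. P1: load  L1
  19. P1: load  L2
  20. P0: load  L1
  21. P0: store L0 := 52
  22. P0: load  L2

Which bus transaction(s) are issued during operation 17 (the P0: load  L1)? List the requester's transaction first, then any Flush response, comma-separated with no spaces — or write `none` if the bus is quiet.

bus = none

[1] P0: store L1 := 86 | P0:M(86), P1:I | bus: BusRdX
[2] P1: load  L1 | P0:S(86), P1:S(86) | bus: BusRd,Flush
[3] P0: load  L2 | P0:S(70), P1:I | bus: BusRd
[4] P1: load  L1 | P0:S(86), P1:S(86) | bus: none
[5] P1: load  L0 | P0:I, P1:S(20) | bus: BusRd
[6] P1: store L2 := 9 | P0:I, P1:M(9) | bus: BusRdX
[7] P1: store L2 := 20 | P0:I, P1:M(20) | bus: none
[8] P1: load  L2 | P0:I, P1:M(20) | bus: none
[9] P1: load  L1 | P0:S(86), P1:S(86) | bus: none
[10] P0: load  L2 | P0:S(20), P1:S(20) | bus: BusRd,Flush
[11] P0: load  L1 | P0:S(86), P1:S(86) | bus: none
[12] P0: store L0 := 70 | P0:M(70), P1:I | bus: BusRdX
[13] P1: load  L2 | P0:S(20), P1:S(20) | bus: none
[14] P1: store L2 := 8 | P0:I, P1:M(8) | bus: BusRdX
[15] P1: load  L2 | P0:I, P1:M(8) | bus: none
[16] P1: load  L1 | P0:S(86), P1:S(86) | bus: none
[17] P0: load  L1 | P0:S(86), P1:S(86) | bus: none
[18] P1: load  L1 | P0:S(86), P1:S(86) | bus: none
[19] P1: load  L2 | P0:I, P1:M(8) | bus: none
[20] P0: load  L1 | P0:S(86), P1:S(86) | bus: none
[21] P0: store L0 := 52 | P0:M(52), P1:I | bus: none
[22] P0: load  L2 | P0:S(8), P1:S(8) | bus: BusRd,Flush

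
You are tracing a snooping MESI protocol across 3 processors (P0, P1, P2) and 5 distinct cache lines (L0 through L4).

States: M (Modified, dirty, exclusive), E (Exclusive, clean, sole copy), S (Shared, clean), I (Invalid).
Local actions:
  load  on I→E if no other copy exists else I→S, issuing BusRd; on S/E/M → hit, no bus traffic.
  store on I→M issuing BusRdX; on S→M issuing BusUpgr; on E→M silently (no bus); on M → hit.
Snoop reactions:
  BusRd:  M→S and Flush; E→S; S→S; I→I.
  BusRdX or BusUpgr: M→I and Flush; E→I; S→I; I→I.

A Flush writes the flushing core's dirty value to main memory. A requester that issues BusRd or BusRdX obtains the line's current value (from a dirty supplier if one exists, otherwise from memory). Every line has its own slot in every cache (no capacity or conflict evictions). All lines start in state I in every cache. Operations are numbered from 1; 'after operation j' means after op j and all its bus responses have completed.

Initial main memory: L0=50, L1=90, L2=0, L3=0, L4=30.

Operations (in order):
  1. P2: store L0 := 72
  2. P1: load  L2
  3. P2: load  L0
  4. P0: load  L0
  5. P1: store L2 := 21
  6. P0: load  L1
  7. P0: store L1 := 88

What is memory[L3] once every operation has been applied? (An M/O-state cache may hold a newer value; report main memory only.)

memory[L3] = 0

  op1 P2: store L0 := 72 → I/I/M on L0; bus BusRdX; mem=50
  op2 P1: load  L2 → I/E/I on L2; bus BusRd; mem=0
  op3 P2: load  L0 → I/I/M on L0; bus (none); mem=50
  op4 P0: load  L0 → S/I/S on L0; bus BusRd Flush; mem=72
  op5 P1: store L2 := 21 → I/M/I on L2; bus (none); mem=0
  op6 P0: load  L1 → E/I/I on L1; bus BusRd; mem=90
  op7 P0: store L1 := 88 → M/I/I on L1; bus (none); mem=90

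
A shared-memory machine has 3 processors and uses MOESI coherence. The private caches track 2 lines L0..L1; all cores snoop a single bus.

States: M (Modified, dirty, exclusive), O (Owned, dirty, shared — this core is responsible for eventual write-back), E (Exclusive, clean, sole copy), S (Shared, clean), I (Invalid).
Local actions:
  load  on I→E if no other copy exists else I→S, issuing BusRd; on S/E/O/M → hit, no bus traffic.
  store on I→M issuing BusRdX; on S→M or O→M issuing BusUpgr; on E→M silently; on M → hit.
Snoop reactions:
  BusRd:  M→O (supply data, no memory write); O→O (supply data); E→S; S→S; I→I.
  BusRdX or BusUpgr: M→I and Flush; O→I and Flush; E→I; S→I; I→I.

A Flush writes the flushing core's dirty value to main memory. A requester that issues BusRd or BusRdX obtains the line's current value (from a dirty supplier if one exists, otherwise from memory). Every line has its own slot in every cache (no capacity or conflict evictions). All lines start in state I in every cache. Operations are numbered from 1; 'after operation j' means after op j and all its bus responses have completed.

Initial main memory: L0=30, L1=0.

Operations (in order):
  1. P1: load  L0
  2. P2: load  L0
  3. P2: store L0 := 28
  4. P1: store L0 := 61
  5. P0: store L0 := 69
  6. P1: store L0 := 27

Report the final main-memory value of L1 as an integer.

memory[L1] = 0

1. P1: load  L0  bus=[BusRd]  L0: P0=I P1=E P2=I  mem[L0]=30
2. P2: load  L0  bus=[BusRd]  L0: P0=I P1=S P2=S  mem[L0]=30
3. P2: store L0 := 28  bus=[BusUpgr]  L0: P0=I P1=I P2=M  mem[L0]=30
4. P1: store L0 := 61  bus=[BusRdX,Flush]  L0: P0=I P1=M P2=I  mem[L0]=28
5. P0: store L0 := 69  bus=[BusRdX,Flush]  L0: P0=M P1=I P2=I  mem[L0]=61
6. P1: store L0 := 27  bus=[BusRdX,Flush]  L0: P0=I P1=M P2=I  mem[L0]=69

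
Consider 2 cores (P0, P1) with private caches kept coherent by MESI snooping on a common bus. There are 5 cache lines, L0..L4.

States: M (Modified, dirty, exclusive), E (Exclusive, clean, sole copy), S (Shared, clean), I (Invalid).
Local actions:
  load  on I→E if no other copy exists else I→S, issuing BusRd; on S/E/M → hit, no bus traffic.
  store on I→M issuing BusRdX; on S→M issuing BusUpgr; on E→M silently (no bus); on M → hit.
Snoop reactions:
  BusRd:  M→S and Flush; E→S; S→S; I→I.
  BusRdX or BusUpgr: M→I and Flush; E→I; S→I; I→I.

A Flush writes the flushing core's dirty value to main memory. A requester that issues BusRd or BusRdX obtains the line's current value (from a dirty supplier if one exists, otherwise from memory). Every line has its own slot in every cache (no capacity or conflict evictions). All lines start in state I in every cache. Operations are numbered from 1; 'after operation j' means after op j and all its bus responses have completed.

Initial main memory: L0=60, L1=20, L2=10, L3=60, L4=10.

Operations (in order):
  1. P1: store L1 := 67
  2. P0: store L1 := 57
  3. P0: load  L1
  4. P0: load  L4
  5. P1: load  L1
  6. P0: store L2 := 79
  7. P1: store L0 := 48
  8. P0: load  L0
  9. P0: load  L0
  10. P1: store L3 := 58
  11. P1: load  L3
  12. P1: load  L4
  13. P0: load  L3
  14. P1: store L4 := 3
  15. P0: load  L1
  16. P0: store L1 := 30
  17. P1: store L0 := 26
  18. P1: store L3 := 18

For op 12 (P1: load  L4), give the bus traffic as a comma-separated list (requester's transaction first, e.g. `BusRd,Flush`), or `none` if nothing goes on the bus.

  op1 P1: store L1 := 67 → I/M on L1; bus BusRdX; mem=20
  op2 P0: store L1 := 57 → M/I on L1; bus BusRdX Flush; mem=67
  op3 P0: load  L1 → M/I on L1; bus (none); mem=67
  op4 P0: load  L4 → E/I on L4; bus BusRd; mem=10
  op5 P1: load  L1 → S/S on L1; bus BusRd Flush; mem=57
  op6 P0: store L2 := 79 → M/I on L2; bus BusRdX; mem=10
  op7 P1: store L0 := 48 → I/M on L0; bus BusRdX; mem=60
  op8 P0: load  L0 → S/S on L0; bus BusRd Flush; mem=48
  op9 P0: load  L0 → S/S on L0; bus (none); mem=48
  op10 P1: store L3 := 58 → I/M on L3; bus BusRdX; mem=60
  op11 P1: load  L3 → I/M on L3; bus (none); mem=60
  op12 P1: load  L4 → S/S on L4; bus BusRd; mem=10
  op13 P0: load  L3 → S/S on L3; bus BusRd Flush; mem=58
  op14 P1: store L4 := 3 → I/M on L4; bus BusUpgr; mem=10
  op15 P0: load  L1 → S/S on L1; bus (none); mem=57
  op16 P0: store L1 := 30 → M/I on L1; bus BusUpgr; mem=57
  op17 P1: store L0 := 26 → I/M on L0; bus BusUpgr; mem=48
  op18 P1: store L3 := 18 → I/M on L3; bus BusUpgr; mem=58

bus = BusRd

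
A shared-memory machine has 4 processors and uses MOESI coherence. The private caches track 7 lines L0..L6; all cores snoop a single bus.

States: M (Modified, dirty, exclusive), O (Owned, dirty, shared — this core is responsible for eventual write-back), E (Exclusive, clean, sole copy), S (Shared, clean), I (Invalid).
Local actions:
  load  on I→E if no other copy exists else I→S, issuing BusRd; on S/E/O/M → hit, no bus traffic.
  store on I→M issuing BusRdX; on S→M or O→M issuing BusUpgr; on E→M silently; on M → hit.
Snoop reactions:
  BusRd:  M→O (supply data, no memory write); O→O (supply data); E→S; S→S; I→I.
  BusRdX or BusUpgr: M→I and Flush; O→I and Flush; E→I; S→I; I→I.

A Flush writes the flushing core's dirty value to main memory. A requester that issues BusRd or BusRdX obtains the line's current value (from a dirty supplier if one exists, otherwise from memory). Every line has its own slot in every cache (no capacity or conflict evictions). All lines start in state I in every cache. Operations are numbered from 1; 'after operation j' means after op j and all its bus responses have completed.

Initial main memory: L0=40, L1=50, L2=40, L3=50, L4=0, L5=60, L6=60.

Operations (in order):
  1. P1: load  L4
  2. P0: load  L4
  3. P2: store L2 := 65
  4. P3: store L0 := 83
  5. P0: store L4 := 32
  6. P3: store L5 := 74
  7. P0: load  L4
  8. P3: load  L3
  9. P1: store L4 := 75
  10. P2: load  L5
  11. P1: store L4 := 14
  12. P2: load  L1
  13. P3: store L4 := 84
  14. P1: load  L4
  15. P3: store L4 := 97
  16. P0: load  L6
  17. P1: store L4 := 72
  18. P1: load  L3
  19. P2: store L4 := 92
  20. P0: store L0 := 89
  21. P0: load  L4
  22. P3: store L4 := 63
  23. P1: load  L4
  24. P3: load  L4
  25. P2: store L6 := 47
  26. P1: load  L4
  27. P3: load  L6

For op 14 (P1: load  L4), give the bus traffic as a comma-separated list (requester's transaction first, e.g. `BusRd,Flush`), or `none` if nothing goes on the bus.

1. P1: load  L4  bus=[BusRd]  L4: P0=I P1=E P2=I P3=I  mem[L4]=0
2. P0: load  L4  bus=[BusRd]  L4: P0=S P1=S P2=I P3=I  mem[L4]=0
3. P2: store L2 := 65  bus=[BusRdX]  L2: P0=I P1=I P2=M P3=I  mem[L2]=40
4. P3: store L0 := 83  bus=[BusRdX]  L0: P0=I P1=I P2=I P3=M  mem[L0]=40
5. P0: store L4 := 32  bus=[BusUpgr]  L4: P0=M P1=I P2=I P3=I  mem[L4]=0
6. P3: store L5 := 74  bus=[BusRdX]  L5: P0=I P1=I P2=I P3=M  mem[L5]=60
7. P0: load  L4  bus=[-]  L4: P0=M P1=I P2=I P3=I  mem[L4]=0
8. P3: load  L3  bus=[BusRd]  L3: P0=I P1=I P2=I P3=E  mem[L3]=50
9. P1: store L4 := 75  bus=[BusRdX,Flush]  L4: P0=I P1=M P2=I P3=I  mem[L4]=32
10. P2: load  L5  bus=[BusRd]  L5: P0=I P1=I P2=S P3=O  mem[L5]=60
11. P1: store L4 := 14  bus=[-]  L4: P0=I P1=M P2=I P3=I  mem[L4]=32
12. P2: load  L1  bus=[BusRd]  L1: P0=I P1=I P2=E P3=I  mem[L1]=50
13. P3: store L4 := 84  bus=[BusRdX,Flush]  L4: P0=I P1=I P2=I P3=M  mem[L4]=14
14. P1: load  L4  bus=[BusRd]  L4: P0=I P1=S P2=I P3=O  mem[L4]=14
15. P3: store L4 := 97  bus=[BusUpgr]  L4: P0=I P1=I P2=I P3=M  mem[L4]=14
16. P0: load  L6  bus=[BusRd]  L6: P0=E P1=I P2=I P3=I  mem[L6]=60
17. P1: store L4 := 72  bus=[BusRdX,Flush]  L4: P0=I P1=M P2=I P3=I  mem[L4]=97
18. P1: load  L3  bus=[BusRd]  L3: P0=I P1=S P2=I P3=S  mem[L3]=50
19. P2: store L4 := 92  bus=[BusRdX,Flush]  L4: P0=I P1=I P2=M P3=I  mem[L4]=72
20. P0: store L0 := 89  bus=[BusRdX,Flush]  L0: P0=M P1=I P2=I P3=I  mem[L0]=83
21. P0: load  L4  bus=[BusRd]  L4: P0=S P1=I P2=O P3=I  mem[L4]=72
22. P3: store L4 := 63  bus=[BusRdX,Flush]  L4: P0=I P1=I P2=I P3=M  mem[L4]=92
23. P1: load  L4  bus=[BusRd]  L4: P0=I P1=S P2=I P3=O  mem[L4]=92
24. P3: load  L4  bus=[-]  L4: P0=I P1=S P2=I P3=O  mem[L4]=92
25. P2: store L6 := 47  bus=[BusRdX]  L6: P0=I P1=I P2=M P3=I  mem[L6]=60
26. P1: load  L4  bus=[-]  L4: P0=I P1=S P2=I P3=O  mem[L4]=92
27. P3: load  L6  bus=[BusRd]  L6: P0=I P1=I P2=O P3=S  mem[L6]=60

bus = BusRd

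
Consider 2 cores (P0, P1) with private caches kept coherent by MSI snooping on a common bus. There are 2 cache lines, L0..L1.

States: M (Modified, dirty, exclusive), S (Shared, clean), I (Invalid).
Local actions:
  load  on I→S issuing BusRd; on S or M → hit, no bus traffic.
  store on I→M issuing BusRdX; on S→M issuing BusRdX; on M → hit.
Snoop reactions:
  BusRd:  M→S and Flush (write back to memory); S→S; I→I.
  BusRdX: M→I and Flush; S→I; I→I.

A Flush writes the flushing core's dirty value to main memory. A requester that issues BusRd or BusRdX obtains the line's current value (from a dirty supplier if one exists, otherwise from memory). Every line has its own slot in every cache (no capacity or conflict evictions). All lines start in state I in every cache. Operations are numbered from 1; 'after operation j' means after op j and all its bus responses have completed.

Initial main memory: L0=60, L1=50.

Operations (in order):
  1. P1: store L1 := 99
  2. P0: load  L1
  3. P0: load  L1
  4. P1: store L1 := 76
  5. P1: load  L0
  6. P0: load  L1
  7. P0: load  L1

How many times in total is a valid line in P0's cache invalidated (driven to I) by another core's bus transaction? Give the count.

  op1 P1: store L1 := 99 → I/M on L1; bus BusRdX; mem=50
  op2 P0: load  L1 → S/S on L1; bus BusRd Flush; mem=99
  op3 P0: load  L1 → S/S on L1; bus (none); mem=99
  op4 P1: store L1 := 76 → I/M on L1; bus BusRdX; mem=99
  op5 P1: load  L0 → I/S on L0; bus BusRd; mem=60
  op6 P0: load  L1 → S/S on L1; bus BusRd Flush; mem=76
  op7 P0: load  L1 → S/S on L1; bus (none); mem=76

invalidations = 1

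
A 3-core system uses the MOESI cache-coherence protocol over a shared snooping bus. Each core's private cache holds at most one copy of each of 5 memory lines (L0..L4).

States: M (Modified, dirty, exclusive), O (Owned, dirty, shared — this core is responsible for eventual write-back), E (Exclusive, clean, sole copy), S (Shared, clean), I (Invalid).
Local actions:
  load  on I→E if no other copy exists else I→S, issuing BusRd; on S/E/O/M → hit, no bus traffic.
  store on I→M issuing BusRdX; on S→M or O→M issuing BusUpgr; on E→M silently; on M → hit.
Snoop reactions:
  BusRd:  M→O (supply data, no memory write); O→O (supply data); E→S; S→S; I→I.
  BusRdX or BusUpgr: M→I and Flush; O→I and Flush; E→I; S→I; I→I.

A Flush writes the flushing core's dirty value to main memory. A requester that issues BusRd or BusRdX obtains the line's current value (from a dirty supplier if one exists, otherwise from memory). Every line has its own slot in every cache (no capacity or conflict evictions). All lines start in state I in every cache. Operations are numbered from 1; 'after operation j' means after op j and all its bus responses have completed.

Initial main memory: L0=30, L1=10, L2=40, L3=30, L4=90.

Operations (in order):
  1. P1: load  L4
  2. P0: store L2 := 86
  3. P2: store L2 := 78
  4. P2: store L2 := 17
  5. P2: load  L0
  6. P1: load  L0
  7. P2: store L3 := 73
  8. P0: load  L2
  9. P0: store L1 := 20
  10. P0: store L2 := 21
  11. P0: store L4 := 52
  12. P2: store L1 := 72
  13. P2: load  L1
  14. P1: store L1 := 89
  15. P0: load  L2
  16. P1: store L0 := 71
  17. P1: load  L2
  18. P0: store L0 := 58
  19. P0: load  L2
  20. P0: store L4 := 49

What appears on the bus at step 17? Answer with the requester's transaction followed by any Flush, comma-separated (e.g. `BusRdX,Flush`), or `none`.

bus = BusRd

step 1: P1: load  L4  ⟶  IEI  (L4)  txn=BusRd  M[L4]=90
step 2: P0: store L2 := 86  ⟶  MII  (L2)  txn=BusRdX  M[L2]=40
step 3: P2: store L2 := 78  ⟶  IIM  (L2)  txn=BusRdX+Flush  M[L2]=86
step 4: P2: store L2 := 17  ⟶  IIM  (L2)  txn=∅  M[L2]=86
step 5: P2: load  L0  ⟶  IIE  (L0)  txn=BusRd  M[L0]=30
step 6: P1: load  L0  ⟶  ISS  (L0)  txn=BusRd  M[L0]=30
step 7: P2: store L3 := 73  ⟶  IIM  (L3)  txn=BusRdX  M[L3]=30
step 8: P0: load  L2  ⟶  SIO  (L2)  txn=BusRd  M[L2]=86
step 9: P0: store L1 := 20  ⟶  MII  (L1)  txn=BusRdX  M[L1]=10
step 10: P0: store L2 := 21  ⟶  MII  (L2)  txn=BusUpgr+Flush  M[L2]=17
step 11: P0: store L4 := 52  ⟶  MII  (L4)  txn=BusRdX  M[L4]=90
step 12: P2: store L1 := 72  ⟶  IIM  (L1)  txn=BusRdX+Flush  M[L1]=20
step 13: P2: load  L1  ⟶  IIM  (L1)  txn=∅  M[L1]=20
step 14: P1: store L1 := 89  ⟶  IMI  (L1)  txn=BusRdX+Flush  M[L1]=72
step 15: P0: load  L2  ⟶  MII  (L2)  txn=∅  M[L2]=17
step 16: P1: store L0 := 71  ⟶  IMI  (L0)  txn=BusUpgr  M[L0]=30
step 17: P1: load  L2  ⟶  OSI  (L2)  txn=BusRd  M[L2]=17
step 18: P0: store L0 := 58  ⟶  MII  (L0)  txn=BusRdX+Flush  M[L0]=71
step 19: P0: load  L2  ⟶  OSI  (L2)  txn=∅  M[L2]=17
step 20: P0: store L4 := 49  ⟶  MII  (L4)  txn=∅  M[L4]=90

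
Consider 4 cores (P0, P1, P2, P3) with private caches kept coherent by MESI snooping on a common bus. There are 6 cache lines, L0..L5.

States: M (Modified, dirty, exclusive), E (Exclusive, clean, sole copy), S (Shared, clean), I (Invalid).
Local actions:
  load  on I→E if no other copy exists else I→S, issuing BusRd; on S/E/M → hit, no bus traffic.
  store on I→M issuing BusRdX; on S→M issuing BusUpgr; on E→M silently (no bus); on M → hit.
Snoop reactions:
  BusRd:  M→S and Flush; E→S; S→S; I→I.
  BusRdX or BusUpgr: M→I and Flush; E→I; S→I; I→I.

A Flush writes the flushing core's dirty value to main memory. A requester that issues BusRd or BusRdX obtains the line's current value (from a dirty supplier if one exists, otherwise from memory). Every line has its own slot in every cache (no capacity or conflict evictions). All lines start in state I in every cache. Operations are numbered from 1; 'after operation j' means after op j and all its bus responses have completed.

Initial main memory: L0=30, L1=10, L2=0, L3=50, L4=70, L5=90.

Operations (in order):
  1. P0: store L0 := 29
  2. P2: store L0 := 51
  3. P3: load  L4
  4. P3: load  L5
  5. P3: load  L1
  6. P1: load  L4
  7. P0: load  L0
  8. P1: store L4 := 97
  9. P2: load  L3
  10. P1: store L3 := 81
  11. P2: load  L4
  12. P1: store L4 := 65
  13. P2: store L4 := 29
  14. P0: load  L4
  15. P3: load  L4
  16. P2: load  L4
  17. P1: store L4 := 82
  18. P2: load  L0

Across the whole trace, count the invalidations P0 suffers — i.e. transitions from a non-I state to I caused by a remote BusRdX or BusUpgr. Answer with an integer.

  op1 P0: store L0 := 29 → M/I/I/I on L0; bus BusRdX; mem=30
  op2 P2: store L0 := 51 → I/I/M/I on L0; bus BusRdX Flush; mem=29
  op3 P3: load  L4 → I/I/I/E on L4; bus BusRd; mem=70
  op4 P3: load  L5 → I/I/I/E on L5; bus BusRd; mem=90
  op5 P3: load  L1 → I/I/I/E on L1; bus BusRd; mem=10
  op6 P1: load  L4 → I/S/I/S on L4; bus BusRd; mem=70
  op7 P0: load  L0 → S/I/S/I on L0; bus BusRd Flush; mem=51
  op8 P1: store L4 := 97 → I/M/I/I on L4; bus BusUpgr; mem=70
  op9 P2: load  L3 → I/I/E/I on L3; bus BusRd; mem=50
  op10 P1: store L3 := 81 → I/M/I/I on L3; bus BusRdX; mem=50
  op11 P2: load  L4 → I/S/S/I on L4; bus BusRd Flush; mem=97
  op12 P1: store L4 := 65 → I/M/I/I on L4; bus BusUpgr; mem=97
  op13 P2: store L4 := 29 → I/I/M/I on L4; bus BusRdX Flush; mem=65
  op14 P0: load  L4 → S/I/S/I on L4; bus BusRd Flush; mem=29
  op15 P3: load  L4 → S/I/S/S on L4; bus BusRd; mem=29
  op16 P2: load  L4 → S/I/S/S on L4; bus (none); mem=29
  op17 P1: store L4 := 82 → I/M/I/I on L4; bus BusRdX; mem=29
  op18 P2: load  L0 → S/I/S/I on L0; bus (none); mem=51

invalidations = 2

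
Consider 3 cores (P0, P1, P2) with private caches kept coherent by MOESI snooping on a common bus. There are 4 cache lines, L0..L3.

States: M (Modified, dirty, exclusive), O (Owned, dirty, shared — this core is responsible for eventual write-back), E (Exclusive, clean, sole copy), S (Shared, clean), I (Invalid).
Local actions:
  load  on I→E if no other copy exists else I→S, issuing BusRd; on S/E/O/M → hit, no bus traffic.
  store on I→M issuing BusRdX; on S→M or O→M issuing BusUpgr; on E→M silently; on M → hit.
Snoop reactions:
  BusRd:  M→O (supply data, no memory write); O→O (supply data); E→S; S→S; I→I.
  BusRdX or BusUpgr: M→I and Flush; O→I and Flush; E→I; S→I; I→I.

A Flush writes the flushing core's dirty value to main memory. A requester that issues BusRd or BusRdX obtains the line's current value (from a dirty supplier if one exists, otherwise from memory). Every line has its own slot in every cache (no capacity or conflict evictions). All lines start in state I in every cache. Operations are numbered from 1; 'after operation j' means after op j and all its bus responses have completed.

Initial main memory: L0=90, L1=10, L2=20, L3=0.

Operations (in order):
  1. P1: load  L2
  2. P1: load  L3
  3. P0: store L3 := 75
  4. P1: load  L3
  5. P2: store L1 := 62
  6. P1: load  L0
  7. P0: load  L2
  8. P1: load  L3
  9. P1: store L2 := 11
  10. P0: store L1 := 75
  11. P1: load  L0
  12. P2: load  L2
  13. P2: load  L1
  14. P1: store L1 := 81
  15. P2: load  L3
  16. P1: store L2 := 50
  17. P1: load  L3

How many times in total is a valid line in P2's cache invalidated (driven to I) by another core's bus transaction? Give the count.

  op1 P1: load  L2 → I/E/I on L2; bus BusRd; mem=20
  op2 P1: load  L3 → I/E/I on L3; bus BusRd; mem=0
  op3 P0: store L3 := 75 → M/I/I on L3; bus BusRdX; mem=0
  op4 P1: load  L3 → O/S/I on L3; bus BusRd; mem=0
  op5 P2: store L1 := 62 → I/I/M on L1; bus BusRdX; mem=10
  op6 P1: load  L0 → I/E/I on L0; bus BusRd; mem=90
  op7 P0: load  L2 → S/S/I on L2; bus BusRd; mem=20
  op8 P1: load  L3 → O/S/I on L3; bus (none); mem=0
  op9 P1: store L2 := 11 → I/M/I on L2; bus BusUpgr; mem=20
  op10 P0: store L1 := 75 → M/I/I on L1; bus BusRdX Flush; mem=62
  op11 P1: load  L0 → I/E/I on L0; bus (none); mem=90
  op12 P2: load  L2 → I/O/S on L2; bus BusRd; mem=20
  op13 P2: load  L1 → O/I/S on L1; bus BusRd; mem=62
  op14 P1: store L1 := 81 → I/M/I on L1; bus BusRdX Flush; mem=75
  op15 P2: load  L3 → O/S/S on L3; bus BusRd; mem=0
  op16 P1: store L2 := 50 → I/M/I on L2; bus BusUpgr; mem=20
  op17 P1: load  L3 → O/S/S on L3; bus (none); mem=0

invalidations = 3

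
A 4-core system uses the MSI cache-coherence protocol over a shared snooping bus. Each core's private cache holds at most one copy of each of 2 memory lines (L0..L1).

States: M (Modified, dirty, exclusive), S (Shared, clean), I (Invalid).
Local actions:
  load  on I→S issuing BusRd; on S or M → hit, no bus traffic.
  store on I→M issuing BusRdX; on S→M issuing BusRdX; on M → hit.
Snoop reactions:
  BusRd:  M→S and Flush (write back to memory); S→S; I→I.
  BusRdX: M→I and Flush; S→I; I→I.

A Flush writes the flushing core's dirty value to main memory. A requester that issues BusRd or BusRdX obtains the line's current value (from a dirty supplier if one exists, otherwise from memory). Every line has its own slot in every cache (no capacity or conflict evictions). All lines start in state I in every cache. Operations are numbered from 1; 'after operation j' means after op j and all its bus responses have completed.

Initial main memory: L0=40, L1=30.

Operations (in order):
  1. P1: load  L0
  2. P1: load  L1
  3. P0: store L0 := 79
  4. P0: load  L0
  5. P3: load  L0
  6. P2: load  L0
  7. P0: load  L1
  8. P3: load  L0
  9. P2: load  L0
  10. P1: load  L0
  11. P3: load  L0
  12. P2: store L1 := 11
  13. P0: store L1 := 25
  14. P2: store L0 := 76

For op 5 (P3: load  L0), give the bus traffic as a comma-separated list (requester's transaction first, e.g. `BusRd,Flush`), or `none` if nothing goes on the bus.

bus = BusRd,Flush

[1] P1: load  L0 | P0:I, P1:S(40), P2:I, P3:I | bus: BusRd
[2] P1: load  L1 | P0:I, P1:S(30), P2:I, P3:I | bus: BusRd
[3] P0: store L0 := 79 | P0:M(79), P1:I, P2:I, P3:I | bus: BusRdX
[4] P0: load  L0 | P0:M(79), P1:I, P2:I, P3:I | bus: none
[5] P3: load  L0 | P0:S(79), P1:I, P2:I, P3:S(79) | bus: BusRd,Flush
[6] P2: load  L0 | P0:S(79), P1:I, P2:S(79), P3:S(79) | bus: BusRd
[7] P0: load  L1 | P0:S(30), P1:S(30), P2:I, P3:I | bus: BusRd
[8] P3: load  L0 | P0:S(79), P1:I, P2:S(79), P3:S(79) | bus: none
[9] P2: load  L0 | P0:S(79), P1:I, P2:S(79), P3:S(79) | bus: none
[10] P1: load  L0 | P0:S(79), P1:S(79), P2:S(79), P3:S(79) | bus: BusRd
[11] P3: load  L0 | P0:S(79), P1:S(79), P2:S(79), P3:S(79) | bus: none
[12] P2: store L1 := 11 | P0:I, P1:I, P2:M(11), P3:I | bus: BusRdX
[13] P0: store L1 := 25 | P0:M(25), P1:I, P2:I, P3:I | bus: BusRdX,Flush
[14] P2: store L0 := 76 | P0:I, P1:I, P2:M(76), P3:I | bus: BusRdX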